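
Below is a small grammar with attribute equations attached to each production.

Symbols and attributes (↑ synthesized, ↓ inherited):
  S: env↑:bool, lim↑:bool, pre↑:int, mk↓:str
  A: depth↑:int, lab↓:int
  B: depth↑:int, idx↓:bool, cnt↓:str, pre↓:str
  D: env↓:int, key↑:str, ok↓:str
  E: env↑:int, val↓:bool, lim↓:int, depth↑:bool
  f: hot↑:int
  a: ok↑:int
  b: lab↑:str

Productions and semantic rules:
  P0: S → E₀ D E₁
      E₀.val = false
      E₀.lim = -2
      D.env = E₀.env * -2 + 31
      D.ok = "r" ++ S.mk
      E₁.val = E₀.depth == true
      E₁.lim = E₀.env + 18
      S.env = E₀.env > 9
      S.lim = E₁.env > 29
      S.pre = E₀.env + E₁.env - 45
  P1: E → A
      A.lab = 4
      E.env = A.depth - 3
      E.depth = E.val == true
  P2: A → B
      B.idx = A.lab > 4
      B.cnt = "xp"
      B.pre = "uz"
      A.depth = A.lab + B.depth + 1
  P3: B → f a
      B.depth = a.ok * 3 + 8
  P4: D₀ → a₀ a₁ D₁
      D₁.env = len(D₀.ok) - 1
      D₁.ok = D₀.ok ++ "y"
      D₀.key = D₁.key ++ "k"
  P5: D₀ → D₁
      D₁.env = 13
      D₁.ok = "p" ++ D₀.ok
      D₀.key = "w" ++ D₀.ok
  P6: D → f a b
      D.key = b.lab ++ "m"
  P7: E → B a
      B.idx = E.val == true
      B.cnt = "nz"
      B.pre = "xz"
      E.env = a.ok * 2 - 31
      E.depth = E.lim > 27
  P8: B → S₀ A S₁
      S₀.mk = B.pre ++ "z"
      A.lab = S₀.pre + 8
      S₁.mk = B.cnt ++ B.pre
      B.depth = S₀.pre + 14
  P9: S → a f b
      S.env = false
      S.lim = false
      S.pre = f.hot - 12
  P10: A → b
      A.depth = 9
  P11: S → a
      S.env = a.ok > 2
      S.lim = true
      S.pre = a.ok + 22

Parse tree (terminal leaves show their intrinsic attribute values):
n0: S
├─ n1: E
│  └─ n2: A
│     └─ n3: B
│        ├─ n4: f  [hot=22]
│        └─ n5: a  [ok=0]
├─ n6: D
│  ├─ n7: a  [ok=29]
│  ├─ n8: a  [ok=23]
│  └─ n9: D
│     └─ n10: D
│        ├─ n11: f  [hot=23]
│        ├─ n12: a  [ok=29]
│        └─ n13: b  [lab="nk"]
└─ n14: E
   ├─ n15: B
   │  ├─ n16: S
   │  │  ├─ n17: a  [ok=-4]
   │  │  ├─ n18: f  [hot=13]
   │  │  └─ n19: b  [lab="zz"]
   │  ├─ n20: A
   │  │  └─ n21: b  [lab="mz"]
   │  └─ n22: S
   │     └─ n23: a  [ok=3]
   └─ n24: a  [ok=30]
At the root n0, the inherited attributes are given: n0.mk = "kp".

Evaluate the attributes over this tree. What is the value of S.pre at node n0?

1. n0.mk = "kp"  [given at root]
2. n1.val = false  [false]
3. n1.lim = -2  [-2]
4. n2.lab = 4  [4]
5. n3.idx = false  [A.lab > 4]
6. n3.cnt = "xp"  ["xp"]
7. n3.pre = "uz"  ["uz"]
8. n4.hot = 22  [terminal]
9. n5.ok = 0  [terminal]
10. n3.depth = 8  [a.ok * 3 + 8]
11. n2.depth = 13  [A.lab + B.depth + 1]
12. n1.env = 10  [A.depth - 3]
13. n1.depth = false  [E.val == true]
14. n6.env = 11  [E₀.env * -2 + 31]
15. n6.ok = "rkp"  ["r" ++ S.mk]
16. n7.ok = 29  [terminal]
17. n8.ok = 23  [terminal]
18. n9.env = 2  [len(D₀.ok) - 1]
19. n9.ok = "rkpy"  [D₀.ok ++ "y"]
20. n10.env = 13  [13]
21. n10.ok = "prkpy"  ["p" ++ D₀.ok]
22. n11.hot = 23  [terminal]
23. n12.ok = 29  [terminal]
24. n13.lab = "nk"  [terminal]
25. n10.key = "nkm"  [b.lab ++ "m"]
26. n9.key = "wrkpy"  ["w" ++ D₀.ok]
27. n6.key = "wrkpyk"  [D₁.key ++ "k"]
28. n14.val = false  [E₀.depth == true]
29. n14.lim = 28  [E₀.env + 18]
30. n15.idx = false  [E.val == true]
31. n15.cnt = "nz"  ["nz"]
32. n15.pre = "xz"  ["xz"]
33. n16.mk = "xzz"  [B.pre ++ "z"]
34. n17.ok = -4  [terminal]
35. n18.hot = 13  [terminal]
36. n19.lab = "zz"  [terminal]
37. n16.env = false  [false]
38. n16.lim = false  [false]
39. n16.pre = 1  [f.hot - 12]
40. n20.lab = 9  [S₀.pre + 8]
41. n21.lab = "mz"  [terminal]
42. n20.depth = 9  [9]
43. n22.mk = "nzxz"  [B.cnt ++ B.pre]
44. n23.ok = 3  [terminal]
45. n22.env = true  [a.ok > 2]
46. n22.lim = true  [true]
47. n22.pre = 25  [a.ok + 22]
48. n15.depth = 15  [S₀.pre + 14]
49. n24.ok = 30  [terminal]
50. n14.env = 29  [a.ok * 2 - 31]
51. n14.depth = true  [E.lim > 27]
52. n0.env = true  [E₀.env > 9]
53. n0.lim = false  [E₁.env > 29]
54. n0.pre = -6  [E₀.env + E₁.env - 45]

-6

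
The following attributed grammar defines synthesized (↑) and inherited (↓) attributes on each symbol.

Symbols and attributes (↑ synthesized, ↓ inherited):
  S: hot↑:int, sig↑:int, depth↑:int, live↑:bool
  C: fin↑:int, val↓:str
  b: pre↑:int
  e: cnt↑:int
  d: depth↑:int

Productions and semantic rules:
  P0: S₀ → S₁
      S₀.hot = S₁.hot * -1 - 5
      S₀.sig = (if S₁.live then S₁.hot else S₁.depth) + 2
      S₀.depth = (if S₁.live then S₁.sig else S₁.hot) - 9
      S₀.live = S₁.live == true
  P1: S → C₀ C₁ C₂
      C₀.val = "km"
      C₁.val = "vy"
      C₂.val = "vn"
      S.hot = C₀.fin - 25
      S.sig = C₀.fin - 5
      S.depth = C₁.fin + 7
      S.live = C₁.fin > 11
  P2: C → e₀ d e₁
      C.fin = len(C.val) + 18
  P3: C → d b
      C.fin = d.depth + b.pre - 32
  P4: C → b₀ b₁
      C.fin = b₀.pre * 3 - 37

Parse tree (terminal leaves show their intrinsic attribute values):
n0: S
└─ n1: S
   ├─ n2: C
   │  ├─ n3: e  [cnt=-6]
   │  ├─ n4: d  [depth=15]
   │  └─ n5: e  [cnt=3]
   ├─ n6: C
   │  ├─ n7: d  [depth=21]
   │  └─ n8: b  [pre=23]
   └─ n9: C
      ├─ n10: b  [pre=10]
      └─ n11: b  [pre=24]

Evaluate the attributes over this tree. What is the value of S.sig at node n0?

1. n2.val = "km"  ["km"]
2. n3.cnt = -6  [terminal]
3. n4.depth = 15  [terminal]
4. n5.cnt = 3  [terminal]
5. n2.fin = 20  [len(C.val) + 18]
6. n6.val = "vy"  ["vy"]
7. n7.depth = 21  [terminal]
8. n8.pre = 23  [terminal]
9. n6.fin = 12  [d.depth + b.pre - 32]
10. n9.val = "vn"  ["vn"]
11. n10.pre = 10  [terminal]
12. n11.pre = 24  [terminal]
13. n9.fin = -7  [b₀.pre * 3 - 37]
14. n1.hot = -5  [C₀.fin - 25]
15. n1.sig = 15  [C₀.fin - 5]
16. n1.depth = 19  [C₁.fin + 7]
17. n1.live = true  [C₁.fin > 11]
18. n0.hot = 0  [S₁.hot * -1 - 5]
19. n0.sig = -3  [(if S₁.live then S₁.hot else S₁.depth) + 2]
20. n0.depth = 6  [(if S₁.live then S₁.sig else S₁.hot) - 9]
21. n0.live = true  [S₁.live == true]

-3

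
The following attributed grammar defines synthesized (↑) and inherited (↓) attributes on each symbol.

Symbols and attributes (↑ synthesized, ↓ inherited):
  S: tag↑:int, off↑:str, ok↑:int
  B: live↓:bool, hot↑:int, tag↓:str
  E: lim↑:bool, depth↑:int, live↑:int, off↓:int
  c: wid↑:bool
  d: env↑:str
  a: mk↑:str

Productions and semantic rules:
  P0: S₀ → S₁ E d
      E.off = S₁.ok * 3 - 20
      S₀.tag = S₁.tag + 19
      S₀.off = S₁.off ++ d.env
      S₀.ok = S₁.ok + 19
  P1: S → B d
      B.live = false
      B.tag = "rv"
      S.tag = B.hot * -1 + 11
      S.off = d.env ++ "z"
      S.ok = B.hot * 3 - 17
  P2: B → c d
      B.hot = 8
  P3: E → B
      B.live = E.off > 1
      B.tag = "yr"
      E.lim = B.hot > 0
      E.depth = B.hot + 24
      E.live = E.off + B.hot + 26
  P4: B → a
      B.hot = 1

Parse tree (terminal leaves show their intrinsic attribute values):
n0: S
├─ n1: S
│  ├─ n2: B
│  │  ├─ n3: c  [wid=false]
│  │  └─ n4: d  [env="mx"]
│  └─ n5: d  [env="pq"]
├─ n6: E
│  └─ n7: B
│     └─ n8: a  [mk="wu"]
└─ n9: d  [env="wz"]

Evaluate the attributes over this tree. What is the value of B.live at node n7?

1. n2.live = false  [false]
2. n2.tag = "rv"  ["rv"]
3. n3.wid = false  [terminal]
4. n4.env = "mx"  [terminal]
5. n2.hot = 8  [8]
6. n5.env = "pq"  [terminal]
7. n1.tag = 3  [B.hot * -1 + 11]
8. n1.off = "pqz"  [d.env ++ "z"]
9. n1.ok = 7  [B.hot * 3 - 17]
10. n6.off = 1  [S₁.ok * 3 - 20]
11. n7.live = false  [E.off > 1]
12. n7.tag = "yr"  ["yr"]
13. n8.mk = "wu"  [terminal]
14. n7.hot = 1  [1]
15. n6.lim = true  [B.hot > 0]
16. n6.depth = 25  [B.hot + 24]
17. n6.live = 28  [E.off + B.hot + 26]
18. n9.env = "wz"  [terminal]
19. n0.tag = 22  [S₁.tag + 19]
20. n0.off = "pqzwz"  [S₁.off ++ d.env]
21. n0.ok = 26  [S₁.ok + 19]

false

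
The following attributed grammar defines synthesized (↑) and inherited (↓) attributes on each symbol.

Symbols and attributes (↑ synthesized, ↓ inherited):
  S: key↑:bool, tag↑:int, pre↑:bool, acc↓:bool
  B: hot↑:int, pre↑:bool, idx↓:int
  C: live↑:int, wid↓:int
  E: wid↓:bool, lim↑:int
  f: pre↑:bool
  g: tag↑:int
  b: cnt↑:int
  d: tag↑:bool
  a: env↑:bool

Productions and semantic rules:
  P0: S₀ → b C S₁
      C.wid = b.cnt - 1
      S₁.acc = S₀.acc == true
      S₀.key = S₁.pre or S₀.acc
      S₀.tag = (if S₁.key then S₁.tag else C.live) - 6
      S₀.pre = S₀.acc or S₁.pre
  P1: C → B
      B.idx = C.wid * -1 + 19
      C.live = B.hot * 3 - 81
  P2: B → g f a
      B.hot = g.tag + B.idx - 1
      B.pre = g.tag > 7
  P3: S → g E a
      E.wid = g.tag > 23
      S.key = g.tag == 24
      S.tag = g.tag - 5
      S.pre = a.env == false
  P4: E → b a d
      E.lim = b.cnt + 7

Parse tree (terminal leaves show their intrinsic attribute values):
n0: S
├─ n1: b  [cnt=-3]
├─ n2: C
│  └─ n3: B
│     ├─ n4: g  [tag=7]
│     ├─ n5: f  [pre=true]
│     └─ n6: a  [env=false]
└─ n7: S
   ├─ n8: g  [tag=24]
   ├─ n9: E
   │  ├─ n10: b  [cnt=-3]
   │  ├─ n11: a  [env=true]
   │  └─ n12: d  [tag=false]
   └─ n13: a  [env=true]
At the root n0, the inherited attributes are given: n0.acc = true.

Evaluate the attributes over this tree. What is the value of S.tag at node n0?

13

1. n0.acc = true  [given at root]
2. n1.cnt = -3  [terminal]
3. n2.wid = -4  [b.cnt - 1]
4. n3.idx = 23  [C.wid * -1 + 19]
5. n4.tag = 7  [terminal]
6. n5.pre = true  [terminal]
7. n6.env = false  [terminal]
8. n3.hot = 29  [g.tag + B.idx - 1]
9. n3.pre = false  [g.tag > 7]
10. n2.live = 6  [B.hot * 3 - 81]
11. n7.acc = true  [S₀.acc == true]
12. n8.tag = 24  [terminal]
13. n9.wid = true  [g.tag > 23]
14. n10.cnt = -3  [terminal]
15. n11.env = true  [terminal]
16. n12.tag = false  [terminal]
17. n9.lim = 4  [b.cnt + 7]
18. n13.env = true  [terminal]
19. n7.key = true  [g.tag == 24]
20. n7.tag = 19  [g.tag - 5]
21. n7.pre = false  [a.env == false]
22. n0.key = true  [S₁.pre or S₀.acc]
23. n0.tag = 13  [(if S₁.key then S₁.tag else C.live) - 6]
24. n0.pre = true  [S₀.acc or S₁.pre]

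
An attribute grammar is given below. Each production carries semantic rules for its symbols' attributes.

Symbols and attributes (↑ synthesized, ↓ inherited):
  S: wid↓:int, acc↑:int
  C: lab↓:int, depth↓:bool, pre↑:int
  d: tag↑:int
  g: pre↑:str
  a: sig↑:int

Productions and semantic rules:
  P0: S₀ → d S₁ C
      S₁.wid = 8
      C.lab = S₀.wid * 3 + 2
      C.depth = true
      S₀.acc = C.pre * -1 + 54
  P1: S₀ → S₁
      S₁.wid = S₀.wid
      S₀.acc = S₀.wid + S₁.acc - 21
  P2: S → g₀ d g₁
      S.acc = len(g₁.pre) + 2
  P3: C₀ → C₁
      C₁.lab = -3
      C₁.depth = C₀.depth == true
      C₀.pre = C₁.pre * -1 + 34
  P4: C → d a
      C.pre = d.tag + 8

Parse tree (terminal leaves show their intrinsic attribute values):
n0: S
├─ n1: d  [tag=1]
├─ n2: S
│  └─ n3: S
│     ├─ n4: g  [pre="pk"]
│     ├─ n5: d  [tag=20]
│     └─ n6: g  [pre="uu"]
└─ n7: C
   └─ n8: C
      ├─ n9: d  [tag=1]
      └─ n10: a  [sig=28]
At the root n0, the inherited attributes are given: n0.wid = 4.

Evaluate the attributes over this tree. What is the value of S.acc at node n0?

29

1. n0.wid = 4  [given at root]
2. n1.tag = 1  [terminal]
3. n2.wid = 8  [8]
4. n3.wid = 8  [S₀.wid]
5. n4.pre = "pk"  [terminal]
6. n5.tag = 20  [terminal]
7. n6.pre = "uu"  [terminal]
8. n3.acc = 4  [len(g₁.pre) + 2]
9. n2.acc = -9  [S₀.wid + S₁.acc - 21]
10. n7.lab = 14  [S₀.wid * 3 + 2]
11. n7.depth = true  [true]
12. n8.lab = -3  [-3]
13. n8.depth = true  [C₀.depth == true]
14. n9.tag = 1  [terminal]
15. n10.sig = 28  [terminal]
16. n8.pre = 9  [d.tag + 8]
17. n7.pre = 25  [C₁.pre * -1 + 34]
18. n0.acc = 29  [C.pre * -1 + 54]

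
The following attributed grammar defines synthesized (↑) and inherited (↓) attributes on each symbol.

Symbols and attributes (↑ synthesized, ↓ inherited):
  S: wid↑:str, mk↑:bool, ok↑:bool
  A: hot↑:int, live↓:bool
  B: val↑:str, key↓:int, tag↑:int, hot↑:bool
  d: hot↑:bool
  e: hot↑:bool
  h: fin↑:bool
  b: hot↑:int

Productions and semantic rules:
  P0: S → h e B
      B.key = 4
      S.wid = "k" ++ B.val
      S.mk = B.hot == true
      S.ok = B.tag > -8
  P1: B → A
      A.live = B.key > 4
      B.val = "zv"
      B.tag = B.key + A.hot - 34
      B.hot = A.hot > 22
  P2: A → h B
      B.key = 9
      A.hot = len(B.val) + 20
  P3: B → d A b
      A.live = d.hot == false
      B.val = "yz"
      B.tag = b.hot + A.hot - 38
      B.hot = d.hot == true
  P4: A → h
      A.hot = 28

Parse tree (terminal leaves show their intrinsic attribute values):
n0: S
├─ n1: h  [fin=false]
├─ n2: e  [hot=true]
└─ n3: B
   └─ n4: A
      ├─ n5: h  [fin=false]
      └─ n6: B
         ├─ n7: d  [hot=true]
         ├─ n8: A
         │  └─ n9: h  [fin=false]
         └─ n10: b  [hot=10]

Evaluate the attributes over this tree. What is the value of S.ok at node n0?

false

1. n1.fin = false  [terminal]
2. n2.hot = true  [terminal]
3. n3.key = 4  [4]
4. n4.live = false  [B.key > 4]
5. n5.fin = false  [terminal]
6. n6.key = 9  [9]
7. n7.hot = true  [terminal]
8. n8.live = false  [d.hot == false]
9. n9.fin = false  [terminal]
10. n8.hot = 28  [28]
11. n10.hot = 10  [terminal]
12. n6.val = "yz"  ["yz"]
13. n6.tag = 0  [b.hot + A.hot - 38]
14. n6.hot = true  [d.hot == true]
15. n4.hot = 22  [len(B.val) + 20]
16. n3.val = "zv"  ["zv"]
17. n3.tag = -8  [B.key + A.hot - 34]
18. n3.hot = false  [A.hot > 22]
19. n0.wid = "kzv"  ["k" ++ B.val]
20. n0.mk = false  [B.hot == true]
21. n0.ok = false  [B.tag > -8]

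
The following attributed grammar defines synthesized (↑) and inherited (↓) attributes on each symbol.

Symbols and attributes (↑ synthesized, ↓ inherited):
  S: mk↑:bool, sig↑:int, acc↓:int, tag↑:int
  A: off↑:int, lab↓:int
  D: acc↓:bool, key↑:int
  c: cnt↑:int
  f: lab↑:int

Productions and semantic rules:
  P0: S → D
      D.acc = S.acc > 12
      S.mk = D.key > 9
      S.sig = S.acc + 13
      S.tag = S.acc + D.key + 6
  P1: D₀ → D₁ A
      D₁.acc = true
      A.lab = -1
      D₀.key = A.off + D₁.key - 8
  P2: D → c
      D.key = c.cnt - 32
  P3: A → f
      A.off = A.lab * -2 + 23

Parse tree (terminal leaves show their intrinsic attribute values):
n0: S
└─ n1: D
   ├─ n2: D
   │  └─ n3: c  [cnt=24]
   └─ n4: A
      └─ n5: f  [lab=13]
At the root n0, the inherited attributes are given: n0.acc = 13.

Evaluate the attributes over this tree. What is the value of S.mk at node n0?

1. n0.acc = 13  [given at root]
2. n1.acc = true  [S.acc > 12]
3. n2.acc = true  [true]
4. n3.cnt = 24  [terminal]
5. n2.key = -8  [c.cnt - 32]
6. n4.lab = -1  [-1]
7. n5.lab = 13  [terminal]
8. n4.off = 25  [A.lab * -2 + 23]
9. n1.key = 9  [A.off + D₁.key - 8]
10. n0.mk = false  [D.key > 9]
11. n0.sig = 26  [S.acc + 13]
12. n0.tag = 28  [S.acc + D.key + 6]

false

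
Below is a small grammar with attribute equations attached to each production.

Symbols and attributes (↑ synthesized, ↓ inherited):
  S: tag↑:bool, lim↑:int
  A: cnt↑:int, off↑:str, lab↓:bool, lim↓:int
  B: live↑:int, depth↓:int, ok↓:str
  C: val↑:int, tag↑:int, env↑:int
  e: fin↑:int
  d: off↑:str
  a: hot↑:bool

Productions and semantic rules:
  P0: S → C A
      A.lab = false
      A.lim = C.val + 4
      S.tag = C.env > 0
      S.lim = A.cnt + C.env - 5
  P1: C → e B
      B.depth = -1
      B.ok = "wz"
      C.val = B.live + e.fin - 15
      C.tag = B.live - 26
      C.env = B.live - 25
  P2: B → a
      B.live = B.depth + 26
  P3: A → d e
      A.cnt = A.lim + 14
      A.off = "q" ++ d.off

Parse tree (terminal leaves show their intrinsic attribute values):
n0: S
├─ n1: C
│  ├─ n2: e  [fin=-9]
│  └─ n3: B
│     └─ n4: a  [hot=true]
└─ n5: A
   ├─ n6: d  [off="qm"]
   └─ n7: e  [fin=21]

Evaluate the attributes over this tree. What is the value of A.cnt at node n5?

19

1. n2.fin = -9  [terminal]
2. n3.depth = -1  [-1]
3. n3.ok = "wz"  ["wz"]
4. n4.hot = true  [terminal]
5. n3.live = 25  [B.depth + 26]
6. n1.val = 1  [B.live + e.fin - 15]
7. n1.tag = -1  [B.live - 26]
8. n1.env = 0  [B.live - 25]
9. n5.lab = false  [false]
10. n5.lim = 5  [C.val + 4]
11. n6.off = "qm"  [terminal]
12. n7.fin = 21  [terminal]
13. n5.cnt = 19  [A.lim + 14]
14. n5.off = "qqm"  ["q" ++ d.off]
15. n0.tag = false  [C.env > 0]
16. n0.lim = 14  [A.cnt + C.env - 5]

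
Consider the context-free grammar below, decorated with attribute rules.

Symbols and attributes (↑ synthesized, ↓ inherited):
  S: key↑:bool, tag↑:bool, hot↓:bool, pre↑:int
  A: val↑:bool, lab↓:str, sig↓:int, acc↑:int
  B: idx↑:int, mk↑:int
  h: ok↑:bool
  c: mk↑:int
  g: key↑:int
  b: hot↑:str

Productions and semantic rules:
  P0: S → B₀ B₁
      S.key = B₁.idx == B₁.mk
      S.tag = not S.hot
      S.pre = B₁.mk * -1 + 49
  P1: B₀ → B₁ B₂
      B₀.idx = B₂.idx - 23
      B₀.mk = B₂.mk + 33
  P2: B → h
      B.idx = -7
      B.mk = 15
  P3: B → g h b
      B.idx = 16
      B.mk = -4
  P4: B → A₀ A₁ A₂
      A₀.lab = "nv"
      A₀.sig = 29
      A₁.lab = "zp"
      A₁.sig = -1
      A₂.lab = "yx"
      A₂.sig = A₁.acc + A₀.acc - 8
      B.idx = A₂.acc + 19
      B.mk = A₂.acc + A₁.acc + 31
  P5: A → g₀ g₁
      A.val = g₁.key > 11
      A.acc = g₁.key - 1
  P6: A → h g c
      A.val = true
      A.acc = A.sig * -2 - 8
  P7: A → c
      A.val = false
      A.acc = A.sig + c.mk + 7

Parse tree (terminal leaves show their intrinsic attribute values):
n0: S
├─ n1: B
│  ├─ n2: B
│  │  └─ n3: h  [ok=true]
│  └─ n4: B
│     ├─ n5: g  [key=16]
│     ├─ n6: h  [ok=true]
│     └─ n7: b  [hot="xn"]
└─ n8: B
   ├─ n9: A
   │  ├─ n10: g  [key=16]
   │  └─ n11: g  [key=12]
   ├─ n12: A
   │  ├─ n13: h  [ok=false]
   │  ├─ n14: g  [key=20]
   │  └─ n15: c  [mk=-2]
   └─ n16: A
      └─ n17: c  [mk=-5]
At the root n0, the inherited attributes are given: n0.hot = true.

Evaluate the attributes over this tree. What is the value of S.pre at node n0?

25

1. n0.hot = true  [given at root]
2. n3.ok = true  [terminal]
3. n2.idx = -7  [-7]
4. n2.mk = 15  [15]
5. n5.key = 16  [terminal]
6. n6.ok = true  [terminal]
7. n7.hot = "xn"  [terminal]
8. n4.idx = 16  [16]
9. n4.mk = -4  [-4]
10. n1.idx = -7  [B₂.idx - 23]
11. n1.mk = 29  [B₂.mk + 33]
12. n9.lab = "nv"  ["nv"]
13. n9.sig = 29  [29]
14. n10.key = 16  [terminal]
15. n11.key = 12  [terminal]
16. n9.val = true  [g₁.key > 11]
17. n9.acc = 11  [g₁.key - 1]
18. n12.lab = "zp"  ["zp"]
19. n12.sig = -1  [-1]
20. n13.ok = false  [terminal]
21. n14.key = 20  [terminal]
22. n15.mk = -2  [terminal]
23. n12.val = true  [true]
24. n12.acc = -6  [A.sig * -2 - 8]
25. n16.lab = "yx"  ["yx"]
26. n16.sig = -3  [A₁.acc + A₀.acc - 8]
27. n17.mk = -5  [terminal]
28. n16.val = false  [false]
29. n16.acc = -1  [A.sig + c.mk + 7]
30. n8.idx = 18  [A₂.acc + 19]
31. n8.mk = 24  [A₂.acc + A₁.acc + 31]
32. n0.key = false  [B₁.idx == B₁.mk]
33. n0.tag = false  [not S.hot]
34. n0.pre = 25  [B₁.mk * -1 + 49]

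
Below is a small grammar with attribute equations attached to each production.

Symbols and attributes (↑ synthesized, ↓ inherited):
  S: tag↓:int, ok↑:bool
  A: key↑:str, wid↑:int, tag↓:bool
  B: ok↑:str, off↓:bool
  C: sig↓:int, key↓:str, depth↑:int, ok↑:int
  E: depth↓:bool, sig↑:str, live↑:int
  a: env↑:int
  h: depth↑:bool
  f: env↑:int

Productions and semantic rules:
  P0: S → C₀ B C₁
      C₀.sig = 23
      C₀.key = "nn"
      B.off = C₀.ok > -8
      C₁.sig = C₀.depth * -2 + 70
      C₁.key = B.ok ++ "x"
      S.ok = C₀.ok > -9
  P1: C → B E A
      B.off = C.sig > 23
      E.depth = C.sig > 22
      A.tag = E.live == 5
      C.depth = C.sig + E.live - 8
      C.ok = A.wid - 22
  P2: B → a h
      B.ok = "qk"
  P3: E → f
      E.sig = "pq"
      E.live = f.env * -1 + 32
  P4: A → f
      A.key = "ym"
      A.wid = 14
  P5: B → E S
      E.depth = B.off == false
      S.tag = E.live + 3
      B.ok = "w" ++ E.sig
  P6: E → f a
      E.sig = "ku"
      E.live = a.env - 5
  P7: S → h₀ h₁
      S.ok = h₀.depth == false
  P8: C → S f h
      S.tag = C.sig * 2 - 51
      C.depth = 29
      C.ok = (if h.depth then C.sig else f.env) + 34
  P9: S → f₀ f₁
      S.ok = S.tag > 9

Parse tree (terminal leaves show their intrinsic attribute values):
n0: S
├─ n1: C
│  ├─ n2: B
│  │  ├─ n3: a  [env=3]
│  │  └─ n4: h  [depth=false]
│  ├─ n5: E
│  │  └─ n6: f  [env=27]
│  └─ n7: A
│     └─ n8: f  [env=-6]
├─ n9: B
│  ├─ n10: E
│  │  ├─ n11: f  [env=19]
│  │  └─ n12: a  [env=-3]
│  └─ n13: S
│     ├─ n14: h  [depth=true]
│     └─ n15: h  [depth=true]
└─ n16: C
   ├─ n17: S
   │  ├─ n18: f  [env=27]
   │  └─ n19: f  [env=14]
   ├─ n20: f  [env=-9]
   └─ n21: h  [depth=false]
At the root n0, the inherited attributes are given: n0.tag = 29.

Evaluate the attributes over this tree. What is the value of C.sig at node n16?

1. n0.tag = 29  [given at root]
2. n1.sig = 23  [23]
3. n1.key = "nn"  ["nn"]
4. n2.off = false  [C.sig > 23]
5. n3.env = 3  [terminal]
6. n4.depth = false  [terminal]
7. n2.ok = "qk"  ["qk"]
8. n5.depth = true  [C.sig > 22]
9. n6.env = 27  [terminal]
10. n5.sig = "pq"  ["pq"]
11. n5.live = 5  [f.env * -1 + 32]
12. n7.tag = true  [E.live == 5]
13. n8.env = -6  [terminal]
14. n7.key = "ym"  ["ym"]
15. n7.wid = 14  [14]
16. n1.depth = 20  [C.sig + E.live - 8]
17. n1.ok = -8  [A.wid - 22]
18. n9.off = false  [C₀.ok > -8]
19. n10.depth = true  [B.off == false]
20. n11.env = 19  [terminal]
21. n12.env = -3  [terminal]
22. n10.sig = "ku"  ["ku"]
23. n10.live = -8  [a.env - 5]
24. n13.tag = -5  [E.live + 3]
25. n14.depth = true  [terminal]
26. n15.depth = true  [terminal]
27. n13.ok = false  [h₀.depth == false]
28. n9.ok = "wku"  ["w" ++ E.sig]
29. n16.sig = 30  [C₀.depth * -2 + 70]
30. n16.key = "wkux"  [B.ok ++ "x"]
31. n17.tag = 9  [C.sig * 2 - 51]
32. n18.env = 27  [terminal]
33. n19.env = 14  [terminal]
34. n17.ok = false  [S.tag > 9]
35. n20.env = -9  [terminal]
36. n21.depth = false  [terminal]
37. n16.depth = 29  [29]
38. n16.ok = 25  [(if h.depth then C.sig else f.env) + 34]
39. n0.ok = true  [C₀.ok > -9]

30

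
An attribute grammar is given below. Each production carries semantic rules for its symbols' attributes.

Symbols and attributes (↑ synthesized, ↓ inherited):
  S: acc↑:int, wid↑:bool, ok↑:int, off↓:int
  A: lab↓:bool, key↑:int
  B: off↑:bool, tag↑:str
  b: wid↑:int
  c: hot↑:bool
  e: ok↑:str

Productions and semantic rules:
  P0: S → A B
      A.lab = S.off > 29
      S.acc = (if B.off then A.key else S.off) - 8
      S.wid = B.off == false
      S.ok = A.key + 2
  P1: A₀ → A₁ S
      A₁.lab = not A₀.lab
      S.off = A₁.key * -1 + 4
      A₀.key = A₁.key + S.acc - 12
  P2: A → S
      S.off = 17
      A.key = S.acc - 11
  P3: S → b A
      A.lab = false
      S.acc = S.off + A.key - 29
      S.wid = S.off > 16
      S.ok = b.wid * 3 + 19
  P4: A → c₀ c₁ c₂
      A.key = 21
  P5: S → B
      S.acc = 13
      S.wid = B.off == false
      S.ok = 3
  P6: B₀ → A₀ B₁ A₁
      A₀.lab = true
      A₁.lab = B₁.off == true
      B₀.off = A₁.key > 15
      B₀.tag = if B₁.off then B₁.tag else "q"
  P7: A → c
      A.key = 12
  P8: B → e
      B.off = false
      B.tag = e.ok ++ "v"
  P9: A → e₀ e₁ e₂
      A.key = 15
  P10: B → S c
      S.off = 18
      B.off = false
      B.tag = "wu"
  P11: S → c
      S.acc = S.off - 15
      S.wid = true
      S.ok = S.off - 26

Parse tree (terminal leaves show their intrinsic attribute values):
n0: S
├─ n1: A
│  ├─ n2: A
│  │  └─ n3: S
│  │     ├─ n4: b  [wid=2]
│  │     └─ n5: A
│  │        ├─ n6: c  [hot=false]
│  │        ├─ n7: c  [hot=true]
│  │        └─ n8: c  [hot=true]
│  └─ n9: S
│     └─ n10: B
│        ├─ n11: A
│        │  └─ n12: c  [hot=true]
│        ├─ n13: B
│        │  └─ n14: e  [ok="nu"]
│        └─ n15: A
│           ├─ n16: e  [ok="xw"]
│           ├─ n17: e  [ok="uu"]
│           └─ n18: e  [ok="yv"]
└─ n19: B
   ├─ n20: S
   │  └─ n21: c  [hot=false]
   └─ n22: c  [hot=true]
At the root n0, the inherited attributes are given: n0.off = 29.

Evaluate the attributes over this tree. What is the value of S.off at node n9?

1. n0.off = 29  [given at root]
2. n1.lab = false  [S.off > 29]
3. n2.lab = true  [not A₀.lab]
4. n3.off = 17  [17]
5. n4.wid = 2  [terminal]
6. n5.lab = false  [false]
7. n6.hot = false  [terminal]
8. n7.hot = true  [terminal]
9. n8.hot = true  [terminal]
10. n5.key = 21  [21]
11. n3.acc = 9  [S.off + A.key - 29]
12. n3.wid = true  [S.off > 16]
13. n3.ok = 25  [b.wid * 3 + 19]
14. n2.key = -2  [S.acc - 11]
15. n9.off = 6  [A₁.key * -1 + 4]
16. n11.lab = true  [true]
17. n12.hot = true  [terminal]
18. n11.key = 12  [12]
19. n14.ok = "nu"  [terminal]
20. n13.off = false  [false]
21. n13.tag = "nuv"  [e.ok ++ "v"]
22. n15.lab = false  [B₁.off == true]
23. n16.ok = "xw"  [terminal]
24. n17.ok = "uu"  [terminal]
25. n18.ok = "yv"  [terminal]
26. n15.key = 15  [15]
27. n10.off = false  [A₁.key > 15]
28. n10.tag = "q"  [if B₁.off then B₁.tag else "q"]
29. n9.acc = 13  [13]
30. n9.wid = true  [B.off == false]
31. n9.ok = 3  [3]
32. n1.key = -1  [A₁.key + S.acc - 12]
33. n20.off = 18  [18]
34. n21.hot = false  [terminal]
35. n20.acc = 3  [S.off - 15]
36. n20.wid = true  [true]
37. n20.ok = -8  [S.off - 26]
38. n22.hot = true  [terminal]
39. n19.off = false  [false]
40. n19.tag = "wu"  ["wu"]
41. n0.acc = 21  [(if B.off then A.key else S.off) - 8]
42. n0.wid = true  [B.off == false]
43. n0.ok = 1  [A.key + 2]

6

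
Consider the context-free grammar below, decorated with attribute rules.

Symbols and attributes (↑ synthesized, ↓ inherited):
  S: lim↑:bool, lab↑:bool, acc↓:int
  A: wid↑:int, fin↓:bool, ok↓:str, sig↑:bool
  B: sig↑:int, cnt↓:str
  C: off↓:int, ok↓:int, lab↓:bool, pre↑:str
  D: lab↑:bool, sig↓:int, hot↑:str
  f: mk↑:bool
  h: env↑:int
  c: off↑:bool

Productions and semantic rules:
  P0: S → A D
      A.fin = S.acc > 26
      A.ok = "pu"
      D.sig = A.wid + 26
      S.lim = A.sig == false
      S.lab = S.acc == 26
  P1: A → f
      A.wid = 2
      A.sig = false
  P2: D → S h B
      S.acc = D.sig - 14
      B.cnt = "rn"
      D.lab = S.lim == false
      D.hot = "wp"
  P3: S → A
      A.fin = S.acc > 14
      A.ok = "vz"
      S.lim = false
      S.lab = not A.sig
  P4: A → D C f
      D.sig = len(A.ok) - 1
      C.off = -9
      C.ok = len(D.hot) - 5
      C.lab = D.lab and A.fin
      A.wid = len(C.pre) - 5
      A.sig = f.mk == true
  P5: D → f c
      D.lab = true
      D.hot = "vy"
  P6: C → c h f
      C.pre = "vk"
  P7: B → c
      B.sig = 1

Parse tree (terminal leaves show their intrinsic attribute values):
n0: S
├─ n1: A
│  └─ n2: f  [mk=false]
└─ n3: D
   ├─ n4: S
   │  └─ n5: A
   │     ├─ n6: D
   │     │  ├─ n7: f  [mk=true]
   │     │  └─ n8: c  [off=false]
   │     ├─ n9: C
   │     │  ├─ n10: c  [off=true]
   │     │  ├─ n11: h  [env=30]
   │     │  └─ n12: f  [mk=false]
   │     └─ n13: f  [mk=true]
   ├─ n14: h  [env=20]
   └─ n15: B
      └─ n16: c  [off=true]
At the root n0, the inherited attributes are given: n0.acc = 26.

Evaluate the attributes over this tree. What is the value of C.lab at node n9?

false

1. n0.acc = 26  [given at root]
2. n1.fin = false  [S.acc > 26]
3. n1.ok = "pu"  ["pu"]
4. n2.mk = false  [terminal]
5. n1.wid = 2  [2]
6. n1.sig = false  [false]
7. n3.sig = 28  [A.wid + 26]
8. n4.acc = 14  [D.sig - 14]
9. n5.fin = false  [S.acc > 14]
10. n5.ok = "vz"  ["vz"]
11. n6.sig = 1  [len(A.ok) - 1]
12. n7.mk = true  [terminal]
13. n8.off = false  [terminal]
14. n6.lab = true  [true]
15. n6.hot = "vy"  ["vy"]
16. n9.off = -9  [-9]
17. n9.ok = -3  [len(D.hot) - 5]
18. n9.lab = false  [D.lab and A.fin]
19. n10.off = true  [terminal]
20. n11.env = 30  [terminal]
21. n12.mk = false  [terminal]
22. n9.pre = "vk"  ["vk"]
23. n13.mk = true  [terminal]
24. n5.wid = -3  [len(C.pre) - 5]
25. n5.sig = true  [f.mk == true]
26. n4.lim = false  [false]
27. n4.lab = false  [not A.sig]
28. n14.env = 20  [terminal]
29. n15.cnt = "rn"  ["rn"]
30. n16.off = true  [terminal]
31. n15.sig = 1  [1]
32. n3.lab = true  [S.lim == false]
33. n3.hot = "wp"  ["wp"]
34. n0.lim = true  [A.sig == false]
35. n0.lab = true  [S.acc == 26]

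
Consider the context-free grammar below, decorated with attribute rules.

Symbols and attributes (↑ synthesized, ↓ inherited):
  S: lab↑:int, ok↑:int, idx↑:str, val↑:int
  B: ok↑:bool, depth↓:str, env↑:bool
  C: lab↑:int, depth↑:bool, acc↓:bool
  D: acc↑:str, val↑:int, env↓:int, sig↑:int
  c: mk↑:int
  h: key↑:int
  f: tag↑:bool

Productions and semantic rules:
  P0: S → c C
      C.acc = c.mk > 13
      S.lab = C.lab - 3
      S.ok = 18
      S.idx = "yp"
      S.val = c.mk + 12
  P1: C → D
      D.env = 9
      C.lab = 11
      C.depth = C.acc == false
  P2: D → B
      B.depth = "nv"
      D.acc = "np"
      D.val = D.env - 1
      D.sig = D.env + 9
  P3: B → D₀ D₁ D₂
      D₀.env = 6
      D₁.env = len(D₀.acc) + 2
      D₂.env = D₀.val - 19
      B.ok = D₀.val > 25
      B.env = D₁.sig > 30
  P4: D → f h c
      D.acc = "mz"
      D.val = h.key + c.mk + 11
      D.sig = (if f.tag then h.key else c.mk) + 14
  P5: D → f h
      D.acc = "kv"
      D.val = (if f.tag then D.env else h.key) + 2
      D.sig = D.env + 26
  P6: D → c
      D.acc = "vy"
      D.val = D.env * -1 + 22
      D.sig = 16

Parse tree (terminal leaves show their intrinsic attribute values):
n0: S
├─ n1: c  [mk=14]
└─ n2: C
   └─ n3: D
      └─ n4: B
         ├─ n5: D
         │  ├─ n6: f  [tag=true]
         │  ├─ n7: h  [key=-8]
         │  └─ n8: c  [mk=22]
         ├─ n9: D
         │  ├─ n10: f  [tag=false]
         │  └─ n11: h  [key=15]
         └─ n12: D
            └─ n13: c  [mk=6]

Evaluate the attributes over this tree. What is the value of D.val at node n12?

1. n1.mk = 14  [terminal]
2. n2.acc = true  [c.mk > 13]
3. n3.env = 9  [9]
4. n4.depth = "nv"  ["nv"]
5. n5.env = 6  [6]
6. n6.tag = true  [terminal]
7. n7.key = -8  [terminal]
8. n8.mk = 22  [terminal]
9. n5.acc = "mz"  ["mz"]
10. n5.val = 25  [h.key + c.mk + 11]
11. n5.sig = 6  [(if f.tag then h.key else c.mk) + 14]
12. n9.env = 4  [len(D₀.acc) + 2]
13. n10.tag = false  [terminal]
14. n11.key = 15  [terminal]
15. n9.acc = "kv"  ["kv"]
16. n9.val = 17  [(if f.tag then D.env else h.key) + 2]
17. n9.sig = 30  [D.env + 26]
18. n12.env = 6  [D₀.val - 19]
19. n13.mk = 6  [terminal]
20. n12.acc = "vy"  ["vy"]
21. n12.val = 16  [D.env * -1 + 22]
22. n12.sig = 16  [16]
23. n4.ok = false  [D₀.val > 25]
24. n4.env = false  [D₁.sig > 30]
25. n3.acc = "np"  ["np"]
26. n3.val = 8  [D.env - 1]
27. n3.sig = 18  [D.env + 9]
28. n2.lab = 11  [11]
29. n2.depth = false  [C.acc == false]
30. n0.lab = 8  [C.lab - 3]
31. n0.ok = 18  [18]
32. n0.idx = "yp"  ["yp"]
33. n0.val = 26  [c.mk + 12]

16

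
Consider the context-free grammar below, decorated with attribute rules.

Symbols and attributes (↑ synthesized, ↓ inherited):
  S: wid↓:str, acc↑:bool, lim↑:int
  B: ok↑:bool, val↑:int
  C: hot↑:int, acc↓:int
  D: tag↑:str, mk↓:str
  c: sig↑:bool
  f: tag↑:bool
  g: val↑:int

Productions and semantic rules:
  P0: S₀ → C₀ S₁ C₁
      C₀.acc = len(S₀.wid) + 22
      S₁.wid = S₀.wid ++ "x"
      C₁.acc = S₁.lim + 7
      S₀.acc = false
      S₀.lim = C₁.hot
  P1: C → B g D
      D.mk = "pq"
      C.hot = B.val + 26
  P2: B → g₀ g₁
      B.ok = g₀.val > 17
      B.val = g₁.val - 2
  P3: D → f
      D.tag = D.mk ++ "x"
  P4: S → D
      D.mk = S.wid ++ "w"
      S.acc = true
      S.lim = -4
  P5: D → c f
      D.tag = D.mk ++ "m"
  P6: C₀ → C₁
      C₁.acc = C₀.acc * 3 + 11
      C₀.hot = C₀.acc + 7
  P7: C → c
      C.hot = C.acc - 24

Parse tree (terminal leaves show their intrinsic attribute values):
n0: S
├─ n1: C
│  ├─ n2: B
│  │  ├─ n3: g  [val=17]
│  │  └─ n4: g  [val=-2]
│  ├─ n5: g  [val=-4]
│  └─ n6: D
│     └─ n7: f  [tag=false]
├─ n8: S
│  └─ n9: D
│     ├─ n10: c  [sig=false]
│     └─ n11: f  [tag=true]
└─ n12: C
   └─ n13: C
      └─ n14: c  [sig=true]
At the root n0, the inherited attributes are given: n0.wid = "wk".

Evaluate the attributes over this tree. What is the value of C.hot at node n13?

-4

1. n0.wid = "wk"  [given at root]
2. n1.acc = 24  [len(S₀.wid) + 22]
3. n3.val = 17  [terminal]
4. n4.val = -2  [terminal]
5. n2.ok = false  [g₀.val > 17]
6. n2.val = -4  [g₁.val - 2]
7. n5.val = -4  [terminal]
8. n6.mk = "pq"  ["pq"]
9. n7.tag = false  [terminal]
10. n6.tag = "pqx"  [D.mk ++ "x"]
11. n1.hot = 22  [B.val + 26]
12. n8.wid = "wkx"  [S₀.wid ++ "x"]
13. n9.mk = "wkxw"  [S.wid ++ "w"]
14. n10.sig = false  [terminal]
15. n11.tag = true  [terminal]
16. n9.tag = "wkxwm"  [D.mk ++ "m"]
17. n8.acc = true  [true]
18. n8.lim = -4  [-4]
19. n12.acc = 3  [S₁.lim + 7]
20. n13.acc = 20  [C₀.acc * 3 + 11]
21. n14.sig = true  [terminal]
22. n13.hot = -4  [C.acc - 24]
23. n12.hot = 10  [C₀.acc + 7]
24. n0.acc = false  [false]
25. n0.lim = 10  [C₁.hot]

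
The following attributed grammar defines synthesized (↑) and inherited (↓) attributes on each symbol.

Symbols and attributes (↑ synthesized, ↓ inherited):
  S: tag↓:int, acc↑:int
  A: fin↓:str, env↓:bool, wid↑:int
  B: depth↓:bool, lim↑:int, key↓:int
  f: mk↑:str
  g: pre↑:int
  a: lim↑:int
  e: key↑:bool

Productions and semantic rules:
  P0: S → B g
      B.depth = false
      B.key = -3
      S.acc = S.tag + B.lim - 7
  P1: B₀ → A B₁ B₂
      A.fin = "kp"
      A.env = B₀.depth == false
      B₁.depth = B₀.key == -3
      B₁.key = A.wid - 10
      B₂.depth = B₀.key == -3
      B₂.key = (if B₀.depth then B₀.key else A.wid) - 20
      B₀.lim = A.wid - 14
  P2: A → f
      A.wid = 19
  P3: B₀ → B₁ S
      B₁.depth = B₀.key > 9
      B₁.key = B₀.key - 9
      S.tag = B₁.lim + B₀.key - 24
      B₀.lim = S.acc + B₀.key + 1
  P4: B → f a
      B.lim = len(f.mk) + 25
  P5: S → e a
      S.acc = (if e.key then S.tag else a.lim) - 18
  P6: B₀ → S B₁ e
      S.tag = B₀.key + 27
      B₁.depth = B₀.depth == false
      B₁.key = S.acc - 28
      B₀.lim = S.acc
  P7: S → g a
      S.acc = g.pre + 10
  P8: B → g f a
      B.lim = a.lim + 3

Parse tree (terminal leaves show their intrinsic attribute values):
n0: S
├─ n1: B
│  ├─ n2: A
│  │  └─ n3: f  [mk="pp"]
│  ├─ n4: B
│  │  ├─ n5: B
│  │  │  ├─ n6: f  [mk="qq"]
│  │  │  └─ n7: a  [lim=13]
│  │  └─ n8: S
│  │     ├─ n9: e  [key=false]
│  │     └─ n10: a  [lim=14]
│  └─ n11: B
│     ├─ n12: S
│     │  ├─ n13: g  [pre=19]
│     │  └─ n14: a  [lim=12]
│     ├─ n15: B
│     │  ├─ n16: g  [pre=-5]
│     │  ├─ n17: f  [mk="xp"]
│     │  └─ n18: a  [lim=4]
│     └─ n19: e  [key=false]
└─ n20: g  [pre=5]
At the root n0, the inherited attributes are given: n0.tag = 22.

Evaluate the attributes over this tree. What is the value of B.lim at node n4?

1. n0.tag = 22  [given at root]
2. n1.depth = false  [false]
3. n1.key = -3  [-3]
4. n2.fin = "kp"  ["kp"]
5. n2.env = true  [B₀.depth == false]
6. n3.mk = "pp"  [terminal]
7. n2.wid = 19  [19]
8. n4.depth = true  [B₀.key == -3]
9. n4.key = 9  [A.wid - 10]
10. n5.depth = false  [B₀.key > 9]
11. n5.key = 0  [B₀.key - 9]
12. n6.mk = "qq"  [terminal]
13. n7.lim = 13  [terminal]
14. n5.lim = 27  [len(f.mk) + 25]
15. n8.tag = 12  [B₁.lim + B₀.key - 24]
16. n9.key = false  [terminal]
17. n10.lim = 14  [terminal]
18. n8.acc = -4  [(if e.key then S.tag else a.lim) - 18]
19. n4.lim = 6  [S.acc + B₀.key + 1]
20. n11.depth = true  [B₀.key == -3]
21. n11.key = -1  [(if B₀.depth then B₀.key else A.wid) - 20]
22. n12.tag = 26  [B₀.key + 27]
23. n13.pre = 19  [terminal]
24. n14.lim = 12  [terminal]
25. n12.acc = 29  [g.pre + 10]
26. n15.depth = false  [B₀.depth == false]
27. n15.key = 1  [S.acc - 28]
28. n16.pre = -5  [terminal]
29. n17.mk = "xp"  [terminal]
30. n18.lim = 4  [terminal]
31. n15.lim = 7  [a.lim + 3]
32. n19.key = false  [terminal]
33. n11.lim = 29  [S.acc]
34. n1.lim = 5  [A.wid - 14]
35. n20.pre = 5  [terminal]
36. n0.acc = 20  [S.tag + B.lim - 7]

6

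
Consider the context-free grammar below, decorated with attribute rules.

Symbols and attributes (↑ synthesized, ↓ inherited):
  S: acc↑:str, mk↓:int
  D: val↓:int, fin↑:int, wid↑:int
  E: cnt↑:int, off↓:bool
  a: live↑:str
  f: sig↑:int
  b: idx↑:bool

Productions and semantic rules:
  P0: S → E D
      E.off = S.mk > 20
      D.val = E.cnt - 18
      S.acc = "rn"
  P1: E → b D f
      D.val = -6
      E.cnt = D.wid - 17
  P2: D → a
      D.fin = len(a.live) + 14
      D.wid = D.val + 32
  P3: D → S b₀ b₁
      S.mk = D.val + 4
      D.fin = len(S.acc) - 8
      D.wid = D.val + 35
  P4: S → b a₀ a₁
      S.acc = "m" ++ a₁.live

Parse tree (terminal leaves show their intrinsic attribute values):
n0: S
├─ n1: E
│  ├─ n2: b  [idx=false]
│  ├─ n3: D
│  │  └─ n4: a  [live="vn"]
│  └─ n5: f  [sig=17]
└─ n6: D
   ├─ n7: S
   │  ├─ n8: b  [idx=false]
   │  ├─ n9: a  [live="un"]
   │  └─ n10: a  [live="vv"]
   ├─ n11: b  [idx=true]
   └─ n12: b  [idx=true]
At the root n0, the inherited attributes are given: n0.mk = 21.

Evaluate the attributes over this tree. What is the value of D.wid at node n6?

1. n0.mk = 21  [given at root]
2. n1.off = true  [S.mk > 20]
3. n2.idx = false  [terminal]
4. n3.val = -6  [-6]
5. n4.live = "vn"  [terminal]
6. n3.fin = 16  [len(a.live) + 14]
7. n3.wid = 26  [D.val + 32]
8. n5.sig = 17  [terminal]
9. n1.cnt = 9  [D.wid - 17]
10. n6.val = -9  [E.cnt - 18]
11. n7.mk = -5  [D.val + 4]
12. n8.idx = false  [terminal]
13. n9.live = "un"  [terminal]
14. n10.live = "vv"  [terminal]
15. n7.acc = "mvv"  ["m" ++ a₁.live]
16. n11.idx = true  [terminal]
17. n12.idx = true  [terminal]
18. n6.fin = -5  [len(S.acc) - 8]
19. n6.wid = 26  [D.val + 35]
20. n0.acc = "rn"  ["rn"]

26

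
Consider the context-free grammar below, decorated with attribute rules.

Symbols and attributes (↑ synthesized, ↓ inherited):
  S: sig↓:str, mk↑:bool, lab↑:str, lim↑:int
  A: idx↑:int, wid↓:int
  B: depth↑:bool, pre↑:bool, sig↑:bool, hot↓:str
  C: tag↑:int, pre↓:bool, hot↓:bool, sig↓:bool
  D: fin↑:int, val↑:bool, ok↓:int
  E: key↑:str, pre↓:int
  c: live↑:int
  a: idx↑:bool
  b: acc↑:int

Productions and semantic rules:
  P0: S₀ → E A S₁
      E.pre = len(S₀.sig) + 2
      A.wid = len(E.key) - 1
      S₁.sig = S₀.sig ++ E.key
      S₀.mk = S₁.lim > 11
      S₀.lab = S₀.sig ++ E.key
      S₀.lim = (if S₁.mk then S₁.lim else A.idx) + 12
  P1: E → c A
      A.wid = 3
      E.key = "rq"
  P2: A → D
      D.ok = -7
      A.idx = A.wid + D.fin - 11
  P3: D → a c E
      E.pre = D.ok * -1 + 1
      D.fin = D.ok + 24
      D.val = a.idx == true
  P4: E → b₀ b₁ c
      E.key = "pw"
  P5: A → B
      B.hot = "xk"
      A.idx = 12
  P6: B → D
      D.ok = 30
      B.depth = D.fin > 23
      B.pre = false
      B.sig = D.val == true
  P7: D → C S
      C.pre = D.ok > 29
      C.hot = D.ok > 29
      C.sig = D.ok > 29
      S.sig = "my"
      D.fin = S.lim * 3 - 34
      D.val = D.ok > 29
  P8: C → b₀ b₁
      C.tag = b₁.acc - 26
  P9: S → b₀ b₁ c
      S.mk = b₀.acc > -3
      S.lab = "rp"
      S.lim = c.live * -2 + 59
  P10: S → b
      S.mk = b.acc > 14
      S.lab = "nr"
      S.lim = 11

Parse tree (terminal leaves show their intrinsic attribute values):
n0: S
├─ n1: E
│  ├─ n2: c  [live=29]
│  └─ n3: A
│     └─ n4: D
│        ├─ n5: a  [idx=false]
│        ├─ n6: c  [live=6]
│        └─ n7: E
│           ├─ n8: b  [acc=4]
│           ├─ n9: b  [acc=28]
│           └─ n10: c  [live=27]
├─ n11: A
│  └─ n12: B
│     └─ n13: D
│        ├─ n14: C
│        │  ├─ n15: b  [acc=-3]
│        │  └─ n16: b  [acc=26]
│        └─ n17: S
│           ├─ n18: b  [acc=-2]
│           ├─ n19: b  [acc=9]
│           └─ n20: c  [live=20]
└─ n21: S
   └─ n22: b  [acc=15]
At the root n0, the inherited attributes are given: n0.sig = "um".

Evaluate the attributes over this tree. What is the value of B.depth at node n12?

1. n0.sig = "um"  [given at root]
2. n1.pre = 4  [len(S₀.sig) + 2]
3. n2.live = 29  [terminal]
4. n3.wid = 3  [3]
5. n4.ok = -7  [-7]
6. n5.idx = false  [terminal]
7. n6.live = 6  [terminal]
8. n7.pre = 8  [D.ok * -1 + 1]
9. n8.acc = 4  [terminal]
10. n9.acc = 28  [terminal]
11. n10.live = 27  [terminal]
12. n7.key = "pw"  ["pw"]
13. n4.fin = 17  [D.ok + 24]
14. n4.val = false  [a.idx == true]
15. n3.idx = 9  [A.wid + D.fin - 11]
16. n1.key = "rq"  ["rq"]
17. n11.wid = 1  [len(E.key) - 1]
18. n12.hot = "xk"  ["xk"]
19. n13.ok = 30  [30]
20. n14.pre = true  [D.ok > 29]
21. n14.hot = true  [D.ok > 29]
22. n14.sig = true  [D.ok > 29]
23. n15.acc = -3  [terminal]
24. n16.acc = 26  [terminal]
25. n14.tag = 0  [b₁.acc - 26]
26. n17.sig = "my"  ["my"]
27. n18.acc = -2  [terminal]
28. n19.acc = 9  [terminal]
29. n20.live = 20  [terminal]
30. n17.mk = true  [b₀.acc > -3]
31. n17.lab = "rp"  ["rp"]
32. n17.lim = 19  [c.live * -2 + 59]
33. n13.fin = 23  [S.lim * 3 - 34]
34. n13.val = true  [D.ok > 29]
35. n12.depth = false  [D.fin > 23]
36. n12.pre = false  [false]
37. n12.sig = true  [D.val == true]
38. n11.idx = 12  [12]
39. n21.sig = "umrq"  [S₀.sig ++ E.key]
40. n22.acc = 15  [terminal]
41. n21.mk = true  [b.acc > 14]
42. n21.lab = "nr"  ["nr"]
43. n21.lim = 11  [11]
44. n0.mk = false  [S₁.lim > 11]
45. n0.lab = "umrq"  [S₀.sig ++ E.key]
46. n0.lim = 23  [(if S₁.mk then S₁.lim else A.idx) + 12]

false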